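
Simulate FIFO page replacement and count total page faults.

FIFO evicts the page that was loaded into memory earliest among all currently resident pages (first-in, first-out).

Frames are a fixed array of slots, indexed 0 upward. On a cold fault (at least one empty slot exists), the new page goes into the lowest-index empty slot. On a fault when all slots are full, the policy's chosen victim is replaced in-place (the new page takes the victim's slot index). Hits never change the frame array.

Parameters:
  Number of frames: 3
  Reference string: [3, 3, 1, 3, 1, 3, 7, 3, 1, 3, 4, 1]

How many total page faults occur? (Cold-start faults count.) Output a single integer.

Step 0: ref 3 → FAULT, frames=[3,-,-]
Step 1: ref 3 → HIT, frames=[3,-,-]
Step 2: ref 1 → FAULT, frames=[3,1,-]
Step 3: ref 3 → HIT, frames=[3,1,-]
Step 4: ref 1 → HIT, frames=[3,1,-]
Step 5: ref 3 → HIT, frames=[3,1,-]
Step 6: ref 7 → FAULT, frames=[3,1,7]
Step 7: ref 3 → HIT, frames=[3,1,7]
Step 8: ref 1 → HIT, frames=[3,1,7]
Step 9: ref 3 → HIT, frames=[3,1,7]
Step 10: ref 4 → FAULT (evict 3), frames=[4,1,7]
Step 11: ref 1 → HIT, frames=[4,1,7]
Total faults: 4

Answer: 4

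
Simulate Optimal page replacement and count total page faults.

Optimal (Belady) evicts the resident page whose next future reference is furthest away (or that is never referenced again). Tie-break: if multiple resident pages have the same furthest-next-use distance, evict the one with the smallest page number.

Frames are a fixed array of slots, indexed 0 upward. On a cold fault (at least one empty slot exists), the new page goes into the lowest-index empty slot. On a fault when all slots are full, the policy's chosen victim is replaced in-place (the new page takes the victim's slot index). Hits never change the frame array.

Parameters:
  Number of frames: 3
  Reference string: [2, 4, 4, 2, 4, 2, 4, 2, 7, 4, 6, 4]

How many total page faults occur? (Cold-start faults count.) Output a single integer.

Answer: 4

Derivation:
Step 0: ref 2 → FAULT, frames=[2,-,-]
Step 1: ref 4 → FAULT, frames=[2,4,-]
Step 2: ref 4 → HIT, frames=[2,4,-]
Step 3: ref 2 → HIT, frames=[2,4,-]
Step 4: ref 4 → HIT, frames=[2,4,-]
Step 5: ref 2 → HIT, frames=[2,4,-]
Step 6: ref 4 → HIT, frames=[2,4,-]
Step 7: ref 2 → HIT, frames=[2,4,-]
Step 8: ref 7 → FAULT, frames=[2,4,7]
Step 9: ref 4 → HIT, frames=[2,4,7]
Step 10: ref 6 → FAULT (evict 2), frames=[6,4,7]
Step 11: ref 4 → HIT, frames=[6,4,7]
Total faults: 4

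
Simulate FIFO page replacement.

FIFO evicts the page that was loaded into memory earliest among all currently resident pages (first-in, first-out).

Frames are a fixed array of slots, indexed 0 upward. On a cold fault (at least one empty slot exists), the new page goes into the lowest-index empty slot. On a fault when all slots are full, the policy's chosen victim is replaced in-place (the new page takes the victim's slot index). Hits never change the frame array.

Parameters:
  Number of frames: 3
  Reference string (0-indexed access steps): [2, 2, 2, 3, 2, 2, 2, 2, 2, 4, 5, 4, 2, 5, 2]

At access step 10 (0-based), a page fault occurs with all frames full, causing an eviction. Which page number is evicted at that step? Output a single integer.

Step 0: ref 2 -> FAULT, frames=[2,-,-]
Step 1: ref 2 -> HIT, frames=[2,-,-]
Step 2: ref 2 -> HIT, frames=[2,-,-]
Step 3: ref 3 -> FAULT, frames=[2,3,-]
Step 4: ref 2 -> HIT, frames=[2,3,-]
Step 5: ref 2 -> HIT, frames=[2,3,-]
Step 6: ref 2 -> HIT, frames=[2,3,-]
Step 7: ref 2 -> HIT, frames=[2,3,-]
Step 8: ref 2 -> HIT, frames=[2,3,-]
Step 9: ref 4 -> FAULT, frames=[2,3,4]
Step 10: ref 5 -> FAULT, evict 2, frames=[5,3,4]
At step 10: evicted page 2

Answer: 2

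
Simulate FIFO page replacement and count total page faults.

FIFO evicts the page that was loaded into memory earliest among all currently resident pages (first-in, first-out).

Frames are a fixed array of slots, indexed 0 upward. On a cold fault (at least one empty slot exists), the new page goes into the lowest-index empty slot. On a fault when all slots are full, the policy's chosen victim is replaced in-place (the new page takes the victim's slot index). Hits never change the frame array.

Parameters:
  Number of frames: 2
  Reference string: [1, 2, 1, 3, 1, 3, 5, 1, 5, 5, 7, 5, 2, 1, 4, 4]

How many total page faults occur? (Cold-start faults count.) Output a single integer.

Answer: 9

Derivation:
Step 0: ref 1 → FAULT, frames=[1,-]
Step 1: ref 2 → FAULT, frames=[1,2]
Step 2: ref 1 → HIT, frames=[1,2]
Step 3: ref 3 → FAULT (evict 1), frames=[3,2]
Step 4: ref 1 → FAULT (evict 2), frames=[3,1]
Step 5: ref 3 → HIT, frames=[3,1]
Step 6: ref 5 → FAULT (evict 3), frames=[5,1]
Step 7: ref 1 → HIT, frames=[5,1]
Step 8: ref 5 → HIT, frames=[5,1]
Step 9: ref 5 → HIT, frames=[5,1]
Step 10: ref 7 → FAULT (evict 1), frames=[5,7]
Step 11: ref 5 → HIT, frames=[5,7]
Step 12: ref 2 → FAULT (evict 5), frames=[2,7]
Step 13: ref 1 → FAULT (evict 7), frames=[2,1]
Step 14: ref 4 → FAULT (evict 2), frames=[4,1]
Step 15: ref 4 → HIT, frames=[4,1]
Total faults: 9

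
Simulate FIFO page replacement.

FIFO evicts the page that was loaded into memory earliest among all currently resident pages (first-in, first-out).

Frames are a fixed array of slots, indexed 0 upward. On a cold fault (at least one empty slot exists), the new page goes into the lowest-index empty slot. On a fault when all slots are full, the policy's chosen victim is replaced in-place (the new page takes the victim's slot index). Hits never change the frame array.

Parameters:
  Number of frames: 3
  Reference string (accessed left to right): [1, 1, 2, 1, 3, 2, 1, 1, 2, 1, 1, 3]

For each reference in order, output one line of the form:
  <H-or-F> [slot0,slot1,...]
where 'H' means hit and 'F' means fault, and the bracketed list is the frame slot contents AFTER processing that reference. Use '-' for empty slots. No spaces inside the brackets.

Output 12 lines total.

F [1,-,-]
H [1,-,-]
F [1,2,-]
H [1,2,-]
F [1,2,3]
H [1,2,3]
H [1,2,3]
H [1,2,3]
H [1,2,3]
H [1,2,3]
H [1,2,3]
H [1,2,3]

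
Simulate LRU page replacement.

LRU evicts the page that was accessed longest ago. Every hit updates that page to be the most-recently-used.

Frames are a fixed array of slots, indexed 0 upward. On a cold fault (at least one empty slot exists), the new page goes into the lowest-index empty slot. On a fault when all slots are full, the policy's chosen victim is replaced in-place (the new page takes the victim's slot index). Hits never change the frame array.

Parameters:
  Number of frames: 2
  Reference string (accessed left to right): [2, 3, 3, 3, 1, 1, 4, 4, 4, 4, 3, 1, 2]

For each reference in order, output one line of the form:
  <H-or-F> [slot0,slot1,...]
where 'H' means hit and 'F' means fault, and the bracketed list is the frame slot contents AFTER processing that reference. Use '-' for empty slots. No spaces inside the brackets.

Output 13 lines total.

F [2,-]
F [2,3]
H [2,3]
H [2,3]
F [1,3]
H [1,3]
F [1,4]
H [1,4]
H [1,4]
H [1,4]
F [3,4]
F [3,1]
F [2,1]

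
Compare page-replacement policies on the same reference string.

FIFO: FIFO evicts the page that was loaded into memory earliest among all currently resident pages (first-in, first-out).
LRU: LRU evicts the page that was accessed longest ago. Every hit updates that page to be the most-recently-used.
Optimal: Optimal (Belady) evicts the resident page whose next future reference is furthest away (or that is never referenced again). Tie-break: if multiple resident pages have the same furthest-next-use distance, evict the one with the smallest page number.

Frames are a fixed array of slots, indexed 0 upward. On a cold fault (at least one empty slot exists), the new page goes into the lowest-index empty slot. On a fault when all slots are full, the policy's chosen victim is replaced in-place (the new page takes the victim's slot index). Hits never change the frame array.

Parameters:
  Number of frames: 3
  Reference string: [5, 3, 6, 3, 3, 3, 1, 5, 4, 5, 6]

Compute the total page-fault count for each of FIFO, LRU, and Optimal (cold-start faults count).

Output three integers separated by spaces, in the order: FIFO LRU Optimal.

Answer: 7 7 5

Derivation:
--- FIFO ---
  step 0: ref 5 -> FAULT, frames=[5,-,-] (faults so far: 1)
  step 1: ref 3 -> FAULT, frames=[5,3,-] (faults so far: 2)
  step 2: ref 6 -> FAULT, frames=[5,3,6] (faults so far: 3)
  step 3: ref 3 -> HIT, frames=[5,3,6] (faults so far: 3)
  step 4: ref 3 -> HIT, frames=[5,3,6] (faults so far: 3)
  step 5: ref 3 -> HIT, frames=[5,3,6] (faults so far: 3)
  step 6: ref 1 -> FAULT, evict 5, frames=[1,3,6] (faults so far: 4)
  step 7: ref 5 -> FAULT, evict 3, frames=[1,5,6] (faults so far: 5)
  step 8: ref 4 -> FAULT, evict 6, frames=[1,5,4] (faults so far: 6)
  step 9: ref 5 -> HIT, frames=[1,5,4] (faults so far: 6)
  step 10: ref 6 -> FAULT, evict 1, frames=[6,5,4] (faults so far: 7)
  FIFO total faults: 7
--- LRU ---
  step 0: ref 5 -> FAULT, frames=[5,-,-] (faults so far: 1)
  step 1: ref 3 -> FAULT, frames=[5,3,-] (faults so far: 2)
  step 2: ref 6 -> FAULT, frames=[5,3,6] (faults so far: 3)
  step 3: ref 3 -> HIT, frames=[5,3,6] (faults so far: 3)
  step 4: ref 3 -> HIT, frames=[5,3,6] (faults so far: 3)
  step 5: ref 3 -> HIT, frames=[5,3,6] (faults so far: 3)
  step 6: ref 1 -> FAULT, evict 5, frames=[1,3,6] (faults so far: 4)
  step 7: ref 5 -> FAULT, evict 6, frames=[1,3,5] (faults so far: 5)
  step 8: ref 4 -> FAULT, evict 3, frames=[1,4,5] (faults so far: 6)
  step 9: ref 5 -> HIT, frames=[1,4,5] (faults so far: 6)
  step 10: ref 6 -> FAULT, evict 1, frames=[6,4,5] (faults so far: 7)
  LRU total faults: 7
--- Optimal ---
  step 0: ref 5 -> FAULT, frames=[5,-,-] (faults so far: 1)
  step 1: ref 3 -> FAULT, frames=[5,3,-] (faults so far: 2)
  step 2: ref 6 -> FAULT, frames=[5,3,6] (faults so far: 3)
  step 3: ref 3 -> HIT, frames=[5,3,6] (faults so far: 3)
  step 4: ref 3 -> HIT, frames=[5,3,6] (faults so far: 3)
  step 5: ref 3 -> HIT, frames=[5,3,6] (faults so far: 3)
  step 6: ref 1 -> FAULT, evict 3, frames=[5,1,6] (faults so far: 4)
  step 7: ref 5 -> HIT, frames=[5,1,6] (faults so far: 4)
  step 8: ref 4 -> FAULT, evict 1, frames=[5,4,6] (faults so far: 5)
  step 9: ref 5 -> HIT, frames=[5,4,6] (faults so far: 5)
  step 10: ref 6 -> HIT, frames=[5,4,6] (faults so far: 5)
  Optimal total faults: 5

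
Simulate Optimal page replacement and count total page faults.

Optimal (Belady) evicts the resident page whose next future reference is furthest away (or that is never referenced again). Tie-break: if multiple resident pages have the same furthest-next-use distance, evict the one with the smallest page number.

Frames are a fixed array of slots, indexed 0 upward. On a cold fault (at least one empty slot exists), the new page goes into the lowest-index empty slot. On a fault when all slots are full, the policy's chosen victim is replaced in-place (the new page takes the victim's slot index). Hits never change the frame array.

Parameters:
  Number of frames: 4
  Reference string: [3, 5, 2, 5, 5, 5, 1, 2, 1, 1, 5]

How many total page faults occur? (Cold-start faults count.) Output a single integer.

Step 0: ref 3 → FAULT, frames=[3,-,-,-]
Step 1: ref 5 → FAULT, frames=[3,5,-,-]
Step 2: ref 2 → FAULT, frames=[3,5,2,-]
Step 3: ref 5 → HIT, frames=[3,5,2,-]
Step 4: ref 5 → HIT, frames=[3,5,2,-]
Step 5: ref 5 → HIT, frames=[3,5,2,-]
Step 6: ref 1 → FAULT, frames=[3,5,2,1]
Step 7: ref 2 → HIT, frames=[3,5,2,1]
Step 8: ref 1 → HIT, frames=[3,5,2,1]
Step 9: ref 1 → HIT, frames=[3,5,2,1]
Step 10: ref 5 → HIT, frames=[3,5,2,1]
Total faults: 4

Answer: 4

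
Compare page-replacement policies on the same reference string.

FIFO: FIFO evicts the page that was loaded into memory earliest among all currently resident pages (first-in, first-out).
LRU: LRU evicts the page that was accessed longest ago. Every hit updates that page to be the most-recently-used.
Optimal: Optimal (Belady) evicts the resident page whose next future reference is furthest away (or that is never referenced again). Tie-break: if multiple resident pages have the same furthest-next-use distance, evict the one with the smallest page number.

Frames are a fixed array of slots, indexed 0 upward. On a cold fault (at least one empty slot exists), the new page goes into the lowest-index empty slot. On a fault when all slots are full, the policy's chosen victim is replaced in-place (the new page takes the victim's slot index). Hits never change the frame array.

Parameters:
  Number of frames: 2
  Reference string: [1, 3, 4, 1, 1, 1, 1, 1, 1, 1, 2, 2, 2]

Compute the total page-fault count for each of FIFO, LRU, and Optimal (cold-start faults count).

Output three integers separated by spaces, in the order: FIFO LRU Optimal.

--- FIFO ---
  step 0: ref 1 -> FAULT, frames=[1,-] (faults so far: 1)
  step 1: ref 3 -> FAULT, frames=[1,3] (faults so far: 2)
  step 2: ref 4 -> FAULT, evict 1, frames=[4,3] (faults so far: 3)
  step 3: ref 1 -> FAULT, evict 3, frames=[4,1] (faults so far: 4)
  step 4: ref 1 -> HIT, frames=[4,1] (faults so far: 4)
  step 5: ref 1 -> HIT, frames=[4,1] (faults so far: 4)
  step 6: ref 1 -> HIT, frames=[4,1] (faults so far: 4)
  step 7: ref 1 -> HIT, frames=[4,1] (faults so far: 4)
  step 8: ref 1 -> HIT, frames=[4,1] (faults so far: 4)
  step 9: ref 1 -> HIT, frames=[4,1] (faults so far: 4)
  step 10: ref 2 -> FAULT, evict 4, frames=[2,1] (faults so far: 5)
  step 11: ref 2 -> HIT, frames=[2,1] (faults so far: 5)
  step 12: ref 2 -> HIT, frames=[2,1] (faults so far: 5)
  FIFO total faults: 5
--- LRU ---
  step 0: ref 1 -> FAULT, frames=[1,-] (faults so far: 1)
  step 1: ref 3 -> FAULT, frames=[1,3] (faults so far: 2)
  step 2: ref 4 -> FAULT, evict 1, frames=[4,3] (faults so far: 3)
  step 3: ref 1 -> FAULT, evict 3, frames=[4,1] (faults so far: 4)
  step 4: ref 1 -> HIT, frames=[4,1] (faults so far: 4)
  step 5: ref 1 -> HIT, frames=[4,1] (faults so far: 4)
  step 6: ref 1 -> HIT, frames=[4,1] (faults so far: 4)
  step 7: ref 1 -> HIT, frames=[4,1] (faults so far: 4)
  step 8: ref 1 -> HIT, frames=[4,1] (faults so far: 4)
  step 9: ref 1 -> HIT, frames=[4,1] (faults so far: 4)
  step 10: ref 2 -> FAULT, evict 4, frames=[2,1] (faults so far: 5)
  step 11: ref 2 -> HIT, frames=[2,1] (faults so far: 5)
  step 12: ref 2 -> HIT, frames=[2,1] (faults so far: 5)
  LRU total faults: 5
--- Optimal ---
  step 0: ref 1 -> FAULT, frames=[1,-] (faults so far: 1)
  step 1: ref 3 -> FAULT, frames=[1,3] (faults so far: 2)
  step 2: ref 4 -> FAULT, evict 3, frames=[1,4] (faults so far: 3)
  step 3: ref 1 -> HIT, frames=[1,4] (faults so far: 3)
  step 4: ref 1 -> HIT, frames=[1,4] (faults so far: 3)
  step 5: ref 1 -> HIT, frames=[1,4] (faults so far: 3)
  step 6: ref 1 -> HIT, frames=[1,4] (faults so far: 3)
  step 7: ref 1 -> HIT, frames=[1,4] (faults so far: 3)
  step 8: ref 1 -> HIT, frames=[1,4] (faults so far: 3)
  step 9: ref 1 -> HIT, frames=[1,4] (faults so far: 3)
  step 10: ref 2 -> FAULT, evict 1, frames=[2,4] (faults so far: 4)
  step 11: ref 2 -> HIT, frames=[2,4] (faults so far: 4)
  step 12: ref 2 -> HIT, frames=[2,4] (faults so far: 4)
  Optimal total faults: 4

Answer: 5 5 4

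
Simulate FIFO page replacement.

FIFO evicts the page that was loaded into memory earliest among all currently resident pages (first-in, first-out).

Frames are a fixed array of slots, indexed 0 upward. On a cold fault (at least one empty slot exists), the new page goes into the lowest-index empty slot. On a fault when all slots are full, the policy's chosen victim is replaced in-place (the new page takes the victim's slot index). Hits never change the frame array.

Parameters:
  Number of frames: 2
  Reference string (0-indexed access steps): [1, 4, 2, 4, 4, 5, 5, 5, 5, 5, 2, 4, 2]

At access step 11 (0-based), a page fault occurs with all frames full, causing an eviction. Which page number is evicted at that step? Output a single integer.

Answer: 2

Derivation:
Step 0: ref 1 -> FAULT, frames=[1,-]
Step 1: ref 4 -> FAULT, frames=[1,4]
Step 2: ref 2 -> FAULT, evict 1, frames=[2,4]
Step 3: ref 4 -> HIT, frames=[2,4]
Step 4: ref 4 -> HIT, frames=[2,4]
Step 5: ref 5 -> FAULT, evict 4, frames=[2,5]
Step 6: ref 5 -> HIT, frames=[2,5]
Step 7: ref 5 -> HIT, frames=[2,5]
Step 8: ref 5 -> HIT, frames=[2,5]
Step 9: ref 5 -> HIT, frames=[2,5]
Step 10: ref 2 -> HIT, frames=[2,5]
Step 11: ref 4 -> FAULT, evict 2, frames=[4,5]
At step 11: evicted page 2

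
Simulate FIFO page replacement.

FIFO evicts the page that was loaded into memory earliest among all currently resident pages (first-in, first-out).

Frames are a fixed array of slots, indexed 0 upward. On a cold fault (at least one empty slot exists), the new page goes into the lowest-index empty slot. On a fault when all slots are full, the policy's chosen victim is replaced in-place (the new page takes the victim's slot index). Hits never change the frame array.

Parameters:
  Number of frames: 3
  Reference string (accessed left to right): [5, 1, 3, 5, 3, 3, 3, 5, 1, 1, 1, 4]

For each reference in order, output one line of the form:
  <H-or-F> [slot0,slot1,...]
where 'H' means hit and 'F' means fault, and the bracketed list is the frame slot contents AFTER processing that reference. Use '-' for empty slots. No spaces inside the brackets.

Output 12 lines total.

F [5,-,-]
F [5,1,-]
F [5,1,3]
H [5,1,3]
H [5,1,3]
H [5,1,3]
H [5,1,3]
H [5,1,3]
H [5,1,3]
H [5,1,3]
H [5,1,3]
F [4,1,3]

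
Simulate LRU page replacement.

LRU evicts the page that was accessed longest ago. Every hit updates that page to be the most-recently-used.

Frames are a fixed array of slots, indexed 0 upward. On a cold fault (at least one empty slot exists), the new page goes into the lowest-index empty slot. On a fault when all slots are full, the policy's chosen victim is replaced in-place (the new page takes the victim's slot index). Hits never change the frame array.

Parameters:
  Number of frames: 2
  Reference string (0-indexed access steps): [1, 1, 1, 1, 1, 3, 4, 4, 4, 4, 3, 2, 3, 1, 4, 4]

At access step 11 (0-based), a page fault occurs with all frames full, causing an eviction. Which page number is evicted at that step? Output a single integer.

Step 0: ref 1 -> FAULT, frames=[1,-]
Step 1: ref 1 -> HIT, frames=[1,-]
Step 2: ref 1 -> HIT, frames=[1,-]
Step 3: ref 1 -> HIT, frames=[1,-]
Step 4: ref 1 -> HIT, frames=[1,-]
Step 5: ref 3 -> FAULT, frames=[1,3]
Step 6: ref 4 -> FAULT, evict 1, frames=[4,3]
Step 7: ref 4 -> HIT, frames=[4,3]
Step 8: ref 4 -> HIT, frames=[4,3]
Step 9: ref 4 -> HIT, frames=[4,3]
Step 10: ref 3 -> HIT, frames=[4,3]
Step 11: ref 2 -> FAULT, evict 4, frames=[2,3]
At step 11: evicted page 4

Answer: 4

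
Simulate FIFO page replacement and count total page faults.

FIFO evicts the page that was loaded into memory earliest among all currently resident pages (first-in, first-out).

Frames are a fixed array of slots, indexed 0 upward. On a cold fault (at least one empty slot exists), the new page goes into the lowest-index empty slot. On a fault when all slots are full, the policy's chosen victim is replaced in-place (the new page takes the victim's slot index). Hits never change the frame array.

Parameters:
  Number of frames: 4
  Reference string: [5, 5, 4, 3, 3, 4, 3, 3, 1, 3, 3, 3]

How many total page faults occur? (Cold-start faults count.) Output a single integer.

Step 0: ref 5 → FAULT, frames=[5,-,-,-]
Step 1: ref 5 → HIT, frames=[5,-,-,-]
Step 2: ref 4 → FAULT, frames=[5,4,-,-]
Step 3: ref 3 → FAULT, frames=[5,4,3,-]
Step 4: ref 3 → HIT, frames=[5,4,3,-]
Step 5: ref 4 → HIT, frames=[5,4,3,-]
Step 6: ref 3 → HIT, frames=[5,4,3,-]
Step 7: ref 3 → HIT, frames=[5,4,3,-]
Step 8: ref 1 → FAULT, frames=[5,4,3,1]
Step 9: ref 3 → HIT, frames=[5,4,3,1]
Step 10: ref 3 → HIT, frames=[5,4,3,1]
Step 11: ref 3 → HIT, frames=[5,4,3,1]
Total faults: 4

Answer: 4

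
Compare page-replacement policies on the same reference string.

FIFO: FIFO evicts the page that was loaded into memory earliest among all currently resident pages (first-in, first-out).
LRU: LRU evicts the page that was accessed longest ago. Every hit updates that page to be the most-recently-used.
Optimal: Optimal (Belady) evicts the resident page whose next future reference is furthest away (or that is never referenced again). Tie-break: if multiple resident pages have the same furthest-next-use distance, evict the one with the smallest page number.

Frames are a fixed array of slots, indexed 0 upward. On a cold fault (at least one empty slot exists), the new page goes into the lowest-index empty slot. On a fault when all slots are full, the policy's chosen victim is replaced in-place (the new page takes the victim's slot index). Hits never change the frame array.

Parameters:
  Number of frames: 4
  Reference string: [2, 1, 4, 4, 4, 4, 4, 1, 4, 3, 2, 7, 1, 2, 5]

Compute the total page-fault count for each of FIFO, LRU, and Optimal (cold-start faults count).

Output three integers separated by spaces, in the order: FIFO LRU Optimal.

Answer: 7 7 6

Derivation:
--- FIFO ---
  step 0: ref 2 -> FAULT, frames=[2,-,-,-] (faults so far: 1)
  step 1: ref 1 -> FAULT, frames=[2,1,-,-] (faults so far: 2)
  step 2: ref 4 -> FAULT, frames=[2,1,4,-] (faults so far: 3)
  step 3: ref 4 -> HIT, frames=[2,1,4,-] (faults so far: 3)
  step 4: ref 4 -> HIT, frames=[2,1,4,-] (faults so far: 3)
  step 5: ref 4 -> HIT, frames=[2,1,4,-] (faults so far: 3)
  step 6: ref 4 -> HIT, frames=[2,1,4,-] (faults so far: 3)
  step 7: ref 1 -> HIT, frames=[2,1,4,-] (faults so far: 3)
  step 8: ref 4 -> HIT, frames=[2,1,4,-] (faults so far: 3)
  step 9: ref 3 -> FAULT, frames=[2,1,4,3] (faults so far: 4)
  step 10: ref 2 -> HIT, frames=[2,1,4,3] (faults so far: 4)
  step 11: ref 7 -> FAULT, evict 2, frames=[7,1,4,3] (faults so far: 5)
  step 12: ref 1 -> HIT, frames=[7,1,4,3] (faults so far: 5)
  step 13: ref 2 -> FAULT, evict 1, frames=[7,2,4,3] (faults so far: 6)
  step 14: ref 5 -> FAULT, evict 4, frames=[7,2,5,3] (faults so far: 7)
  FIFO total faults: 7
--- LRU ---
  step 0: ref 2 -> FAULT, frames=[2,-,-,-] (faults so far: 1)
  step 1: ref 1 -> FAULT, frames=[2,1,-,-] (faults so far: 2)
  step 2: ref 4 -> FAULT, frames=[2,1,4,-] (faults so far: 3)
  step 3: ref 4 -> HIT, frames=[2,1,4,-] (faults so far: 3)
  step 4: ref 4 -> HIT, frames=[2,1,4,-] (faults so far: 3)
  step 5: ref 4 -> HIT, frames=[2,1,4,-] (faults so far: 3)
  step 6: ref 4 -> HIT, frames=[2,1,4,-] (faults so far: 3)
  step 7: ref 1 -> HIT, frames=[2,1,4,-] (faults so far: 3)
  step 8: ref 4 -> HIT, frames=[2,1,4,-] (faults so far: 3)
  step 9: ref 3 -> FAULT, frames=[2,1,4,3] (faults so far: 4)
  step 10: ref 2 -> HIT, frames=[2,1,4,3] (faults so far: 4)
  step 11: ref 7 -> FAULT, evict 1, frames=[2,7,4,3] (faults so far: 5)
  step 12: ref 1 -> FAULT, evict 4, frames=[2,7,1,3] (faults so far: 6)
  step 13: ref 2 -> HIT, frames=[2,7,1,3] (faults so far: 6)
  step 14: ref 5 -> FAULT, evict 3, frames=[2,7,1,5] (faults so far: 7)
  LRU total faults: 7
--- Optimal ---
  step 0: ref 2 -> FAULT, frames=[2,-,-,-] (faults so far: 1)
  step 1: ref 1 -> FAULT, frames=[2,1,-,-] (faults so far: 2)
  step 2: ref 4 -> FAULT, frames=[2,1,4,-] (faults so far: 3)
  step 3: ref 4 -> HIT, frames=[2,1,4,-] (faults so far: 3)
  step 4: ref 4 -> HIT, frames=[2,1,4,-] (faults so far: 3)
  step 5: ref 4 -> HIT, frames=[2,1,4,-] (faults so far: 3)
  step 6: ref 4 -> HIT, frames=[2,1,4,-] (faults so far: 3)
  step 7: ref 1 -> HIT, frames=[2,1,4,-] (faults so far: 3)
  step 8: ref 4 -> HIT, frames=[2,1,4,-] (faults so far: 3)
  step 9: ref 3 -> FAULT, frames=[2,1,4,3] (faults so far: 4)
  step 10: ref 2 -> HIT, frames=[2,1,4,3] (faults so far: 4)
  step 11: ref 7 -> FAULT, evict 3, frames=[2,1,4,7] (faults so far: 5)
  step 12: ref 1 -> HIT, frames=[2,1,4,7] (faults so far: 5)
  step 13: ref 2 -> HIT, frames=[2,1,4,7] (faults so far: 5)
  step 14: ref 5 -> FAULT, evict 1, frames=[2,5,4,7] (faults so far: 6)
  Optimal total faults: 6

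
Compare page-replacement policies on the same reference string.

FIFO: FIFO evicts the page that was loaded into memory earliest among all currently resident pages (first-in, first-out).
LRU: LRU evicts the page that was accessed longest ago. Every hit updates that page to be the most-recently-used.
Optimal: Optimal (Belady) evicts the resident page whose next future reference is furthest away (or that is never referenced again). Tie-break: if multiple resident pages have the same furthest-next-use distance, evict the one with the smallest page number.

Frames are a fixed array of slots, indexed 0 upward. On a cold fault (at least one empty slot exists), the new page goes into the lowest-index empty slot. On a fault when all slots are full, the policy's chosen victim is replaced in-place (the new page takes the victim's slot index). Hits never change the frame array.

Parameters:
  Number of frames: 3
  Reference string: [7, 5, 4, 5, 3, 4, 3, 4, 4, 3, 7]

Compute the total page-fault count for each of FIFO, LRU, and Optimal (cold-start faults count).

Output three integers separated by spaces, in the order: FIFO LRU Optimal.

Answer: 5 5 4

Derivation:
--- FIFO ---
  step 0: ref 7 -> FAULT, frames=[7,-,-] (faults so far: 1)
  step 1: ref 5 -> FAULT, frames=[7,5,-] (faults so far: 2)
  step 2: ref 4 -> FAULT, frames=[7,5,4] (faults so far: 3)
  step 3: ref 5 -> HIT, frames=[7,5,4] (faults so far: 3)
  step 4: ref 3 -> FAULT, evict 7, frames=[3,5,4] (faults so far: 4)
  step 5: ref 4 -> HIT, frames=[3,5,4] (faults so far: 4)
  step 6: ref 3 -> HIT, frames=[3,5,4] (faults so far: 4)
  step 7: ref 4 -> HIT, frames=[3,5,4] (faults so far: 4)
  step 8: ref 4 -> HIT, frames=[3,5,4] (faults so far: 4)
  step 9: ref 3 -> HIT, frames=[3,5,4] (faults so far: 4)
  step 10: ref 7 -> FAULT, evict 5, frames=[3,7,4] (faults so far: 5)
  FIFO total faults: 5
--- LRU ---
  step 0: ref 7 -> FAULT, frames=[7,-,-] (faults so far: 1)
  step 1: ref 5 -> FAULT, frames=[7,5,-] (faults so far: 2)
  step 2: ref 4 -> FAULT, frames=[7,5,4] (faults so far: 3)
  step 3: ref 5 -> HIT, frames=[7,5,4] (faults so far: 3)
  step 4: ref 3 -> FAULT, evict 7, frames=[3,5,4] (faults so far: 4)
  step 5: ref 4 -> HIT, frames=[3,5,4] (faults so far: 4)
  step 6: ref 3 -> HIT, frames=[3,5,4] (faults so far: 4)
  step 7: ref 4 -> HIT, frames=[3,5,4] (faults so far: 4)
  step 8: ref 4 -> HIT, frames=[3,5,4] (faults so far: 4)
  step 9: ref 3 -> HIT, frames=[3,5,4] (faults so far: 4)
  step 10: ref 7 -> FAULT, evict 5, frames=[3,7,4] (faults so far: 5)
  LRU total faults: 5
--- Optimal ---
  step 0: ref 7 -> FAULT, frames=[7,-,-] (faults so far: 1)
  step 1: ref 5 -> FAULT, frames=[7,5,-] (faults so far: 2)
  step 2: ref 4 -> FAULT, frames=[7,5,4] (faults so far: 3)
  step 3: ref 5 -> HIT, frames=[7,5,4] (faults so far: 3)
  step 4: ref 3 -> FAULT, evict 5, frames=[7,3,4] (faults so far: 4)
  step 5: ref 4 -> HIT, frames=[7,3,4] (faults so far: 4)
  step 6: ref 3 -> HIT, frames=[7,3,4] (faults so far: 4)
  step 7: ref 4 -> HIT, frames=[7,3,4] (faults so far: 4)
  step 8: ref 4 -> HIT, frames=[7,3,4] (faults so far: 4)
  step 9: ref 3 -> HIT, frames=[7,3,4] (faults so far: 4)
  step 10: ref 7 -> HIT, frames=[7,3,4] (faults so far: 4)
  Optimal total faults: 4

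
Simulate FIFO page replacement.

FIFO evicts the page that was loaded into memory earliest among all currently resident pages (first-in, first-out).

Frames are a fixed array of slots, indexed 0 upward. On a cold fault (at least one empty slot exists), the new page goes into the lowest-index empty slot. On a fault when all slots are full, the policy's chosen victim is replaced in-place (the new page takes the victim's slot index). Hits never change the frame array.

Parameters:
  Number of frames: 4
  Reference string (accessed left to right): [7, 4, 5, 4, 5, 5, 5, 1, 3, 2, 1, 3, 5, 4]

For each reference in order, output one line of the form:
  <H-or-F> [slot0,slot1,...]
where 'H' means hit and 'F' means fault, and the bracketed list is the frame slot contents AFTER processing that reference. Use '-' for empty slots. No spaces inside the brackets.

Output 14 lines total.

F [7,-,-,-]
F [7,4,-,-]
F [7,4,5,-]
H [7,4,5,-]
H [7,4,5,-]
H [7,4,5,-]
H [7,4,5,-]
F [7,4,5,1]
F [3,4,5,1]
F [3,2,5,1]
H [3,2,5,1]
H [3,2,5,1]
H [3,2,5,1]
F [3,2,4,1]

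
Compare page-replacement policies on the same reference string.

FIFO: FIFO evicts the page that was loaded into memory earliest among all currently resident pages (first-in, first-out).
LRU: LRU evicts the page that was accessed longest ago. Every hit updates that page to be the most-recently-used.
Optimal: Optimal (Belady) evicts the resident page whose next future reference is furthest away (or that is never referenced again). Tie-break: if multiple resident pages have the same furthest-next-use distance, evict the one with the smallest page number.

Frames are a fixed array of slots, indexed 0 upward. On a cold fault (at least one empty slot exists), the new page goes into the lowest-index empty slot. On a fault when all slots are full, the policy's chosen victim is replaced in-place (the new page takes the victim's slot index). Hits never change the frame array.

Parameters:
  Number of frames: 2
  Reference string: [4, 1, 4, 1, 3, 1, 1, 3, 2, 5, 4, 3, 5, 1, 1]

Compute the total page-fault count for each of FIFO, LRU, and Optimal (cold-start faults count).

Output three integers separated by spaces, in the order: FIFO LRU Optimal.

Answer: 9 9 8

Derivation:
--- FIFO ---
  step 0: ref 4 -> FAULT, frames=[4,-] (faults so far: 1)
  step 1: ref 1 -> FAULT, frames=[4,1] (faults so far: 2)
  step 2: ref 4 -> HIT, frames=[4,1] (faults so far: 2)
  step 3: ref 1 -> HIT, frames=[4,1] (faults so far: 2)
  step 4: ref 3 -> FAULT, evict 4, frames=[3,1] (faults so far: 3)
  step 5: ref 1 -> HIT, frames=[3,1] (faults so far: 3)
  step 6: ref 1 -> HIT, frames=[3,1] (faults so far: 3)
  step 7: ref 3 -> HIT, frames=[3,1] (faults so far: 3)
  step 8: ref 2 -> FAULT, evict 1, frames=[3,2] (faults so far: 4)
  step 9: ref 5 -> FAULT, evict 3, frames=[5,2] (faults so far: 5)
  step 10: ref 4 -> FAULT, evict 2, frames=[5,4] (faults so far: 6)
  step 11: ref 3 -> FAULT, evict 5, frames=[3,4] (faults so far: 7)
  step 12: ref 5 -> FAULT, evict 4, frames=[3,5] (faults so far: 8)
  step 13: ref 1 -> FAULT, evict 3, frames=[1,5] (faults so far: 9)
  step 14: ref 1 -> HIT, frames=[1,5] (faults so far: 9)
  FIFO total faults: 9
--- LRU ---
  step 0: ref 4 -> FAULT, frames=[4,-] (faults so far: 1)
  step 1: ref 1 -> FAULT, frames=[4,1] (faults so far: 2)
  step 2: ref 4 -> HIT, frames=[4,1] (faults so far: 2)
  step 3: ref 1 -> HIT, frames=[4,1] (faults so far: 2)
  step 4: ref 3 -> FAULT, evict 4, frames=[3,1] (faults so far: 3)
  step 5: ref 1 -> HIT, frames=[3,1] (faults so far: 3)
  step 6: ref 1 -> HIT, frames=[3,1] (faults so far: 3)
  step 7: ref 3 -> HIT, frames=[3,1] (faults so far: 3)
  step 8: ref 2 -> FAULT, evict 1, frames=[3,2] (faults so far: 4)
  step 9: ref 5 -> FAULT, evict 3, frames=[5,2] (faults so far: 5)
  step 10: ref 4 -> FAULT, evict 2, frames=[5,4] (faults so far: 6)
  step 11: ref 3 -> FAULT, evict 5, frames=[3,4] (faults so far: 7)
  step 12: ref 5 -> FAULT, evict 4, frames=[3,5] (faults so far: 8)
  step 13: ref 1 -> FAULT, evict 3, frames=[1,5] (faults so far: 9)
  step 14: ref 1 -> HIT, frames=[1,5] (faults so far: 9)
  LRU total faults: 9
--- Optimal ---
  step 0: ref 4 -> FAULT, frames=[4,-] (faults so far: 1)
  step 1: ref 1 -> FAULT, frames=[4,1] (faults so far: 2)
  step 2: ref 4 -> HIT, frames=[4,1] (faults so far: 2)
  step 3: ref 1 -> HIT, frames=[4,1] (faults so far: 2)
  step 4: ref 3 -> FAULT, evict 4, frames=[3,1] (faults so far: 3)
  step 5: ref 1 -> HIT, frames=[3,1] (faults so far: 3)
  step 6: ref 1 -> HIT, frames=[3,1] (faults so far: 3)
  step 7: ref 3 -> HIT, frames=[3,1] (faults so far: 3)
  step 8: ref 2 -> FAULT, evict 1, frames=[3,2] (faults so far: 4)
  step 9: ref 5 -> FAULT, evict 2, frames=[3,5] (faults so far: 5)
  step 10: ref 4 -> FAULT, evict 5, frames=[3,4] (faults so far: 6)
  step 11: ref 3 -> HIT, frames=[3,4] (faults so far: 6)
  step 12: ref 5 -> FAULT, evict 3, frames=[5,4] (faults so far: 7)
  step 13: ref 1 -> FAULT, evict 4, frames=[5,1] (faults so far: 8)
  step 14: ref 1 -> HIT, frames=[5,1] (faults so far: 8)
  Optimal total faults: 8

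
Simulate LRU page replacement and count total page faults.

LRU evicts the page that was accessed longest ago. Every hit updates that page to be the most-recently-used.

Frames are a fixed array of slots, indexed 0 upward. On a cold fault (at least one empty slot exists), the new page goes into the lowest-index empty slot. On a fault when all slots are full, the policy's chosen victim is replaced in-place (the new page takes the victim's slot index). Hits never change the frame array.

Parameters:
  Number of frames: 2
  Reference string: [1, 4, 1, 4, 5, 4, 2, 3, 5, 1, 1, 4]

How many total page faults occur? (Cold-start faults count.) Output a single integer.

Step 0: ref 1 → FAULT, frames=[1,-]
Step 1: ref 4 → FAULT, frames=[1,4]
Step 2: ref 1 → HIT, frames=[1,4]
Step 3: ref 4 → HIT, frames=[1,4]
Step 4: ref 5 → FAULT (evict 1), frames=[5,4]
Step 5: ref 4 → HIT, frames=[5,4]
Step 6: ref 2 → FAULT (evict 5), frames=[2,4]
Step 7: ref 3 → FAULT (evict 4), frames=[2,3]
Step 8: ref 5 → FAULT (evict 2), frames=[5,3]
Step 9: ref 1 → FAULT (evict 3), frames=[5,1]
Step 10: ref 1 → HIT, frames=[5,1]
Step 11: ref 4 → FAULT (evict 5), frames=[4,1]
Total faults: 8

Answer: 8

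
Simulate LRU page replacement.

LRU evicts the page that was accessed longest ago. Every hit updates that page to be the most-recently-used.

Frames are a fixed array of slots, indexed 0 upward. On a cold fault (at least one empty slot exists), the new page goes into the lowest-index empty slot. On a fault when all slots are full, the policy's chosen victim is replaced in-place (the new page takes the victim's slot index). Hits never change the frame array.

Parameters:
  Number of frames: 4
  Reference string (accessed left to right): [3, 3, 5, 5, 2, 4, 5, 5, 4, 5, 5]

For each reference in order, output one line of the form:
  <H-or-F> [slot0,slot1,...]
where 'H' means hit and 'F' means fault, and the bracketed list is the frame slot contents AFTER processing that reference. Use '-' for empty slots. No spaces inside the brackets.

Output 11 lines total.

F [3,-,-,-]
H [3,-,-,-]
F [3,5,-,-]
H [3,5,-,-]
F [3,5,2,-]
F [3,5,2,4]
H [3,5,2,4]
H [3,5,2,4]
H [3,5,2,4]
H [3,5,2,4]
H [3,5,2,4]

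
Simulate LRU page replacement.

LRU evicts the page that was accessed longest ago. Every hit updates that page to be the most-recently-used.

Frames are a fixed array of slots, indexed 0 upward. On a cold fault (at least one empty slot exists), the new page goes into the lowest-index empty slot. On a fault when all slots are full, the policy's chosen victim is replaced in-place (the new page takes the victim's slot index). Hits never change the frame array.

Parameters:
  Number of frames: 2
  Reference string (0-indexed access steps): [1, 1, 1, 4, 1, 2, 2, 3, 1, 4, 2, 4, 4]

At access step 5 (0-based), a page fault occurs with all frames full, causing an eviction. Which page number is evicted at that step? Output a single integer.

Answer: 4

Derivation:
Step 0: ref 1 -> FAULT, frames=[1,-]
Step 1: ref 1 -> HIT, frames=[1,-]
Step 2: ref 1 -> HIT, frames=[1,-]
Step 3: ref 4 -> FAULT, frames=[1,4]
Step 4: ref 1 -> HIT, frames=[1,4]
Step 5: ref 2 -> FAULT, evict 4, frames=[1,2]
At step 5: evicted page 4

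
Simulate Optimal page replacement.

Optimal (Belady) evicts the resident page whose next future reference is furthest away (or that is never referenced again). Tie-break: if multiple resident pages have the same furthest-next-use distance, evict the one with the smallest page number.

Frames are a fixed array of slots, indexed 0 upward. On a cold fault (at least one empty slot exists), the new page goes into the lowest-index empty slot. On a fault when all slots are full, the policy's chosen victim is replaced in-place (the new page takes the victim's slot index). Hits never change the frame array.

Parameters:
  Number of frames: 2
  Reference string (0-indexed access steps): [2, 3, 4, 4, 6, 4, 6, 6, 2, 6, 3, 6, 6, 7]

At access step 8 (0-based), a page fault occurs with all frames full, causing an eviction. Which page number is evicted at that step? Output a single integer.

Answer: 4

Derivation:
Step 0: ref 2 -> FAULT, frames=[2,-]
Step 1: ref 3 -> FAULT, frames=[2,3]
Step 2: ref 4 -> FAULT, evict 3, frames=[2,4]
Step 3: ref 4 -> HIT, frames=[2,4]
Step 4: ref 6 -> FAULT, evict 2, frames=[6,4]
Step 5: ref 4 -> HIT, frames=[6,4]
Step 6: ref 6 -> HIT, frames=[6,4]
Step 7: ref 6 -> HIT, frames=[6,4]
Step 8: ref 2 -> FAULT, evict 4, frames=[6,2]
At step 8: evicted page 4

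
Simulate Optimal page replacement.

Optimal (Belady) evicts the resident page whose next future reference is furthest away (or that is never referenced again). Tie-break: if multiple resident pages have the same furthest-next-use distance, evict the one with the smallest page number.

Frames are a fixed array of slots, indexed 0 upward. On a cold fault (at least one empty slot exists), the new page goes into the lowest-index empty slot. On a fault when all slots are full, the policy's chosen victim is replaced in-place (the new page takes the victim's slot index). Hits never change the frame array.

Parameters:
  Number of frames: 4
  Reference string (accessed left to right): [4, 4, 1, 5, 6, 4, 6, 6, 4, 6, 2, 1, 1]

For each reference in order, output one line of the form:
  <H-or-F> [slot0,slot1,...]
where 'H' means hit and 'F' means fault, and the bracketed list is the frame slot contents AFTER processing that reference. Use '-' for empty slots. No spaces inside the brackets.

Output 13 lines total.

F [4,-,-,-]
H [4,-,-,-]
F [4,1,-,-]
F [4,1,5,-]
F [4,1,5,6]
H [4,1,5,6]
H [4,1,5,6]
H [4,1,5,6]
H [4,1,5,6]
H [4,1,5,6]
F [2,1,5,6]
H [2,1,5,6]
H [2,1,5,6]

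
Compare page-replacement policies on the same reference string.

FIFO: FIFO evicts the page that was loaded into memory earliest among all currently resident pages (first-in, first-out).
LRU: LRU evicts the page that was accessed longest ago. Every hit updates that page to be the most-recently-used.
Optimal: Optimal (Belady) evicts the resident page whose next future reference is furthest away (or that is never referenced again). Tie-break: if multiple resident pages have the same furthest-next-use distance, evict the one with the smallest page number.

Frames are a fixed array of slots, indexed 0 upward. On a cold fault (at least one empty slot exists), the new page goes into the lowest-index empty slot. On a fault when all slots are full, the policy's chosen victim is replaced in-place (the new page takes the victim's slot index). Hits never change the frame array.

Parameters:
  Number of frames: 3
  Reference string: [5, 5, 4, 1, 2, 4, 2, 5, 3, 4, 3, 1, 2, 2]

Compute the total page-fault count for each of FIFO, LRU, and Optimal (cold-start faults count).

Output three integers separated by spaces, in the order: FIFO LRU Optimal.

Answer: 9 9 6

Derivation:
--- FIFO ---
  step 0: ref 5 -> FAULT, frames=[5,-,-] (faults so far: 1)
  step 1: ref 5 -> HIT, frames=[5,-,-] (faults so far: 1)
  step 2: ref 4 -> FAULT, frames=[5,4,-] (faults so far: 2)
  step 3: ref 1 -> FAULT, frames=[5,4,1] (faults so far: 3)
  step 4: ref 2 -> FAULT, evict 5, frames=[2,4,1] (faults so far: 4)
  step 5: ref 4 -> HIT, frames=[2,4,1] (faults so far: 4)
  step 6: ref 2 -> HIT, frames=[2,4,1] (faults so far: 4)
  step 7: ref 5 -> FAULT, evict 4, frames=[2,5,1] (faults so far: 5)
  step 8: ref 3 -> FAULT, evict 1, frames=[2,5,3] (faults so far: 6)
  step 9: ref 4 -> FAULT, evict 2, frames=[4,5,3] (faults so far: 7)
  step 10: ref 3 -> HIT, frames=[4,5,3] (faults so far: 7)
  step 11: ref 1 -> FAULT, evict 5, frames=[4,1,3] (faults so far: 8)
  step 12: ref 2 -> FAULT, evict 3, frames=[4,1,2] (faults so far: 9)
  step 13: ref 2 -> HIT, frames=[4,1,2] (faults so far: 9)
  FIFO total faults: 9
--- LRU ---
  step 0: ref 5 -> FAULT, frames=[5,-,-] (faults so far: 1)
  step 1: ref 5 -> HIT, frames=[5,-,-] (faults so far: 1)
  step 2: ref 4 -> FAULT, frames=[5,4,-] (faults so far: 2)
  step 3: ref 1 -> FAULT, frames=[5,4,1] (faults so far: 3)
  step 4: ref 2 -> FAULT, evict 5, frames=[2,4,1] (faults so far: 4)
  step 5: ref 4 -> HIT, frames=[2,4,1] (faults so far: 4)
  step 6: ref 2 -> HIT, frames=[2,4,1] (faults so far: 4)
  step 7: ref 5 -> FAULT, evict 1, frames=[2,4,5] (faults so far: 5)
  step 8: ref 3 -> FAULT, evict 4, frames=[2,3,5] (faults so far: 6)
  step 9: ref 4 -> FAULT, evict 2, frames=[4,3,5] (faults so far: 7)
  step 10: ref 3 -> HIT, frames=[4,3,5] (faults so far: 7)
  step 11: ref 1 -> FAULT, evict 5, frames=[4,3,1] (faults so far: 8)
  step 12: ref 2 -> FAULT, evict 4, frames=[2,3,1] (faults so far: 9)
  step 13: ref 2 -> HIT, frames=[2,3,1] (faults so far: 9)
  LRU total faults: 9
--- Optimal ---
  step 0: ref 5 -> FAULT, frames=[5,-,-] (faults so far: 1)
  step 1: ref 5 -> HIT, frames=[5,-,-] (faults so far: 1)
  step 2: ref 4 -> FAULT, frames=[5,4,-] (faults so far: 2)
  step 3: ref 1 -> FAULT, frames=[5,4,1] (faults so far: 3)
  step 4: ref 2 -> FAULT, evict 1, frames=[5,4,2] (faults so far: 4)
  step 5: ref 4 -> HIT, frames=[5,4,2] (faults so far: 4)
  step 6: ref 2 -> HIT, frames=[5,4,2] (faults so far: 4)
  step 7: ref 5 -> HIT, frames=[5,4,2] (faults so far: 4)
  step 8: ref 3 -> FAULT, evict 5, frames=[3,4,2] (faults so far: 5)
  step 9: ref 4 -> HIT, frames=[3,4,2] (faults so far: 5)
  step 10: ref 3 -> HIT, frames=[3,4,2] (faults so far: 5)
  step 11: ref 1 -> FAULT, evict 3, frames=[1,4,2] (faults so far: 6)
  step 12: ref 2 -> HIT, frames=[1,4,2] (faults so far: 6)
  step 13: ref 2 -> HIT, frames=[1,4,2] (faults so far: 6)
  Optimal total faults: 6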